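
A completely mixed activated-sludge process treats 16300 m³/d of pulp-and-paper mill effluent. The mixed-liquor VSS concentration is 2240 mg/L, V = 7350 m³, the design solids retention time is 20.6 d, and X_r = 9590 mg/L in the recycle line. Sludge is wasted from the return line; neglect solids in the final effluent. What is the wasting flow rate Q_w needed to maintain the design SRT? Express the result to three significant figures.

Q_w ≈ 83.3 m³/d

θ_c = V·X/(Q_w·X_r) when wasting from the recycle, so Q_w = V·X/(θ_c·X_r) = 7350 × 2240 / (20.6 × 9590) = 83.34 m³/d.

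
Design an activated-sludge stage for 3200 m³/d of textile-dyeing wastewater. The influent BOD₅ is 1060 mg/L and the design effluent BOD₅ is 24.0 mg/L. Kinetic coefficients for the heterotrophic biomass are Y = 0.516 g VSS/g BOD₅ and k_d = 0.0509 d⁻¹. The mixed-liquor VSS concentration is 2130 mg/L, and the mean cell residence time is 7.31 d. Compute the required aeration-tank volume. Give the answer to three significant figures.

From the SRT design equation V = Y Q (S₀−S) θ_c / [X (1 + k_d θ_c)] = 0.516 × 3200 × (1060 − 24.0) × 7.31 / [2130 × (1 + 0.0509 × 7.31)] = 1.25×10^7 / 2923 = 4279 m³.

V ≈ 4280 m³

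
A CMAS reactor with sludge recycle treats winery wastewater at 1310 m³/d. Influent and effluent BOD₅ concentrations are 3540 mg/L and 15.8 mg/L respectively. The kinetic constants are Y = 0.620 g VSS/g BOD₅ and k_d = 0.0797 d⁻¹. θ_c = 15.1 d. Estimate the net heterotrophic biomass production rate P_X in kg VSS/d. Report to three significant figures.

P_X ≈ 1300 kg VSS/d

Correct the yield for decay: Y_obs = Y/(1 + k_d θ_c) = 0.620 / (1 + 0.0797 × 15.1) = 0.620 / 2.203 = 0.2814.
Substrate removed = Q·(S₀ − S) = 1310 m³/d × (3540 − 15.8) g/m³ = 4.62×10^6 g/d = 4617 kg/d.
Net biomass production P_X = Y_obs × Q·(S₀ − S) = 0.2814 × 4617 = 1299 kg VSS/d.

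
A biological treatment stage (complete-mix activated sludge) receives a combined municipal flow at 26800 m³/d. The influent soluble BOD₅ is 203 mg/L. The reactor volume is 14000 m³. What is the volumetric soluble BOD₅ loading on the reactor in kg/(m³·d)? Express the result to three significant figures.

L_v ≈ 0.389 kg soluble BOD₅/(m³·d)

Volumetric loading L_v = Q·S₀ / V = 26800 × 203 g/m³ / 14000 m³ = 388.6 g/(m³·d) = 0.3886 kg soluble BOD₅/(m³·d).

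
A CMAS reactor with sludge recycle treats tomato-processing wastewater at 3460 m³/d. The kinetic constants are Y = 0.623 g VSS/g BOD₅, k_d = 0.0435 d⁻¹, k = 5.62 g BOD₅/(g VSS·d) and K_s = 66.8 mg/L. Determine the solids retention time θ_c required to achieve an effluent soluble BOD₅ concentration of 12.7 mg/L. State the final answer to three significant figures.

From 1/θ_c = Y·k·S/(K_s + S) − k_d: Y·k·S/(K_s+S) = 0.623 × 5.62 × 12.7 / (66.8 + 12.7) = 0.5593 d⁻¹.
θ_c = 1/(μ − k_d) = 1/(0.5593 − 0.0435) = 1/0.5158 = 1.939 d.

θ_c ≈ 1.94 d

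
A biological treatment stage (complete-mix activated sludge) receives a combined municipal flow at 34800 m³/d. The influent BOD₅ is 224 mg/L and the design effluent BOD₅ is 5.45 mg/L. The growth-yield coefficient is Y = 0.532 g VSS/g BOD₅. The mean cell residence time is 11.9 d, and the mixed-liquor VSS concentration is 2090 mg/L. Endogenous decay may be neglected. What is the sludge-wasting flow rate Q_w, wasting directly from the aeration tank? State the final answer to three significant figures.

V·X = Y·Q·ΔS·θ_c gives V = 0.532 × 34800 × (224 − 5.45) × 11.9 / 2090 = 23038 m³.
Wasting from the aeration tank: Q_w = V / θ_c = 23038 / 11.9 = 1936 m³/d.

Q_w ≈ 1940 m³/d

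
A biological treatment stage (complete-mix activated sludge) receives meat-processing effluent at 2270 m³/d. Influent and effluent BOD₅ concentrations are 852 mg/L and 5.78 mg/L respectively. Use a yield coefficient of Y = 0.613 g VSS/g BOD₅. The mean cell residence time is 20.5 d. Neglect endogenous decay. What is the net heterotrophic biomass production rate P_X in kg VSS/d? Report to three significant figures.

No decay correction is needed, so Y_obs = Y = 0.613.
Q·(S₀ − S) = 2270 × (852 − 5.78) × 10⁻³ = 1921 kg/d removed.
So the net sludge growth is P_X = 0.6130 × 1921 = 1178 kg VSS/d.

P_X ≈ 1180 kg VSS/d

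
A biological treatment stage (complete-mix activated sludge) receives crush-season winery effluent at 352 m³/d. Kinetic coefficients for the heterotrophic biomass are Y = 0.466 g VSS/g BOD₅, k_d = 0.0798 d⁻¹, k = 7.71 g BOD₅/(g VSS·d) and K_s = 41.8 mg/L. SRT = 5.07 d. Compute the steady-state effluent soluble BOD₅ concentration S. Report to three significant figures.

For a completely mixed reactor with recycle the Lawrence–McCarty relation gives S = K_s·(1 + k_d·θ_c) / [θ_c·(Y·k − k_d) − 1] = 41.8 × (1 + 0.0798 × 5.07) / [5.07 × (0.466 × 7.71 − 0.0798) − 1] = 58.71 / 16.81 = 3.492 mg/L.

S ≈ 3.49 mg/L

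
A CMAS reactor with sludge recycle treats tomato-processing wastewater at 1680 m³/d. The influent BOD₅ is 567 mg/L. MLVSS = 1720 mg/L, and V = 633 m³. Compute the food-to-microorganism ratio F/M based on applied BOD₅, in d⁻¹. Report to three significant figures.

F/M = applied load / biomass = Q·S₀/(V·X) = 1680 × 567 / (633.0 × 1720) = 0.8749 d⁻¹.

F/M ≈ 0.875 d⁻¹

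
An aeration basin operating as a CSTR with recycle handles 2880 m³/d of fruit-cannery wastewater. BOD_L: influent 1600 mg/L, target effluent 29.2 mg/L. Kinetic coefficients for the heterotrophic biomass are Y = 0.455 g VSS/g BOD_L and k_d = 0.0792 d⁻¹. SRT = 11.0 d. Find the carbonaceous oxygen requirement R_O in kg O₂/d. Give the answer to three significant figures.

Observed yield with endogenous decay: Y_obs = Y / (1 + k_d·θ_c) = 0.455 / (1 + 0.0792 × 11.0) = 0.455 / 1.871 = 0.2432 g VSS/g BOD_L.
Substrate removed = Q·(S₀ − S) = 2880 m³/d × (1600 − 29.2) g/m³ = 4.52×10^6 g/d = 4524 kg/d.
Net sludge production P_X = 0.2432 × 4524 = 1100 kg VSS/d.
R_O = Q·(S₀ − S) − 1.42·P_X = 4524 − 1.42 × 1100 = 2962 kg O₂/d.

R_O ≈ 2960 kg O₂/d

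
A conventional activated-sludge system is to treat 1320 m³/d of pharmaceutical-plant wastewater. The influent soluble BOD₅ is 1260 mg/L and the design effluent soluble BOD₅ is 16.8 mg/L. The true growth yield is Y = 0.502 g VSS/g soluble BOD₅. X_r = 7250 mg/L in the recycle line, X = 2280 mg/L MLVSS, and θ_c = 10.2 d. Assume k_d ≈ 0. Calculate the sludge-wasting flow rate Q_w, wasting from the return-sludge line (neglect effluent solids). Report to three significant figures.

V·X = Y·Q·ΔS·θ_c gives V = 0.502 × 1320 × (1260 − 16.8) × 10.2 / 2280 = 3685 m³.
Q_w = (V·X)/(θ_c X_r) = 3685 × 2280 / (10.2 × 7250) = 113.6 m³/d.

Q_w ≈ 114 m³/d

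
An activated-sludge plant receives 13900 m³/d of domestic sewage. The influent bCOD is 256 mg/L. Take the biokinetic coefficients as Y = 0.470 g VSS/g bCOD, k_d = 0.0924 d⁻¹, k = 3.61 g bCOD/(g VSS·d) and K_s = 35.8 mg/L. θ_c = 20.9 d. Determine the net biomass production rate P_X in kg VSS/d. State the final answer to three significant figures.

Effluent substrate depends only on kinetics and SRT: S = K_s(1 + k_d θ_c) / [θ_c(Yk − k_d) − 1] = 35.8 × (1 + 0.0924 × 20.9) / [20.9 × (0.470 × 3.61 − 0.0924) − 1] = 104.9 / 32.53 = 3.226 mg/L.
Y_obs = Y / (1 + k_d θ_c) = 0.470 / (1 + 0.0924 × 20.9) = 0.470 / 2.931 = 0.1603.
Mass of bCOD removed per day: Q(S₀ − S) = 13900 × 252.8 g/m³ = 3514 kg/d.
Biomass produced: P_X = Y_obs·Q·ΔS = 0.1603 × 3514 ≈ 563.4 kg VSS/d.

P_X ≈ 563 kg VSS/d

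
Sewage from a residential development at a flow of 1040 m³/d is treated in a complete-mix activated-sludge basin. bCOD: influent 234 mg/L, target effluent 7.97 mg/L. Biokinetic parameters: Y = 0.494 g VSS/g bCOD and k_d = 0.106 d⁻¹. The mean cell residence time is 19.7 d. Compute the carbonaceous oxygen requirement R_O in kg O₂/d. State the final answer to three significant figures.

R_O ≈ 182 kg O₂/d

Observed yield with endogenous decay: Y_obs = Y / (1 + k_d·θ_c) = 0.494 / (1 + 0.106 × 19.7) = 0.494 / 3.088 = 0.1600 g VSS/g bCOD.
Q·(S₀ − S) = 1040 × (234 − 7.97) × 10⁻³ = 235.1 kg/d removed.
Net sludge production P_X = 0.1600 × 235.1 = 37.60 kg VSS/d.
R_O = Q·ΔS − 1.42 P_X = 235.1 − 53.40 = 181.7 kg O₂/d.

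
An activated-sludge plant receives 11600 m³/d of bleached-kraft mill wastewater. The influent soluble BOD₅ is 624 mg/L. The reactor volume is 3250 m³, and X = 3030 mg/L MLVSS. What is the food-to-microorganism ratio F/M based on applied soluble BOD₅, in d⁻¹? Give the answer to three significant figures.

F/M ≈ 0.735 d⁻¹

Food-to-microorganism ratio F/M = Q S₀ / (V X) = 11600 × 624 / (3250 × 3030) = 0.7350 d⁻¹.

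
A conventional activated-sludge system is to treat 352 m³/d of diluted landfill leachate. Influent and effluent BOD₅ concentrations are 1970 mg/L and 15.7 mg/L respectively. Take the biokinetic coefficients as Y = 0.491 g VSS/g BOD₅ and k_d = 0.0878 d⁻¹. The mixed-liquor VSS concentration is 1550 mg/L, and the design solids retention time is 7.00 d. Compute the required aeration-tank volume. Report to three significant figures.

V ≈ 945 m³

Rearranging the biomass balance for a CMAS with decay, V = Y·Q·ΔS·θ_c / [X·(1+k_d θ_c)] = 0.491 × 352 × (1970 − 15.7) × 7.00 / [1550 × (1 + 0.0878 × 7.00)] = 2.36×10^6 / 2503 = 944.7 m³.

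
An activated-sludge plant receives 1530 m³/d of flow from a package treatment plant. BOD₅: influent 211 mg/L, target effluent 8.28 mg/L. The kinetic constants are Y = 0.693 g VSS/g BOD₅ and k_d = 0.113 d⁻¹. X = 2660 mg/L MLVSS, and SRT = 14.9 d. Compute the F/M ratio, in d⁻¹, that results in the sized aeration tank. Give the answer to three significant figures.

From the SRT design equation V = Y Q (S₀−S) θ_c / [X (1 + k_d θ_c)] = 0.693 × 1530 × (211 − 8.28) × 14.9 / [2660 × (1 + 0.113 × 14.9)] = 3.2×10^6 / 7139 = 448.6 m³.
F/M = Q·S₀ / (V·X) = 1530 × 211 / (448.6 × 2660) = 0.2705 g BOD₅·(g VSS·d)⁻¹.

F/M ≈ 0.271 d⁻¹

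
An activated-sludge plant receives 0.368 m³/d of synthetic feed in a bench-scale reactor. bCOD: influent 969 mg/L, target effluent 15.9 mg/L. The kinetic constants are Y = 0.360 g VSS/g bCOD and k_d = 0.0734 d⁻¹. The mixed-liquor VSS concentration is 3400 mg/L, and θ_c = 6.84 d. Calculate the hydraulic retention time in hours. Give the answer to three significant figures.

From the SRT design equation V = Y Q (S₀−S) θ_c / [X (1 + k_d θ_c)] = 0.360 × 0.368 × (969 − 15.9) × 6.84 / [3400 × (1 + 0.0734 × 6.84)] = 8.64×10^2 / 5107 = 0.1691 m³.
τ = V/Q = 0.1691/0.368 = 0.4595 d, or 11.03 h.

τ ≈ 11.0 h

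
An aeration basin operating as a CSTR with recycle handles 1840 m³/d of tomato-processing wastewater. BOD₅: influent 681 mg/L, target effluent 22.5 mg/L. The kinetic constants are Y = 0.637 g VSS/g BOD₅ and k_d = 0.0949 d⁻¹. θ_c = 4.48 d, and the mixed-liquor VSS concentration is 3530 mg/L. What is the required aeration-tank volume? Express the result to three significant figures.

Steady-state biomass mass balance: V·X·(1 + k_d·θ_c) = Y·Q·(S₀ − S)·θ_c, so V = 0.637 × 1840 × (681 − 22.5) × 4.48 / [3530 × (1 + 0.0949 × 4.48)] = 3.46×10^6 / 5031 = 687.3 m³.

V ≈ 687 m³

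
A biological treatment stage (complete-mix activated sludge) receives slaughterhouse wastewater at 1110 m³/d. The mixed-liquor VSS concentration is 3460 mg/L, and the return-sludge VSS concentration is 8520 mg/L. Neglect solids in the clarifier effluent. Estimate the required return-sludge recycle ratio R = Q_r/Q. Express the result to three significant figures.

R ≈ 0.684

R = Q_r/Q = X/(X_r − X) = 3460 / (8520 − 3460) = 0.6838.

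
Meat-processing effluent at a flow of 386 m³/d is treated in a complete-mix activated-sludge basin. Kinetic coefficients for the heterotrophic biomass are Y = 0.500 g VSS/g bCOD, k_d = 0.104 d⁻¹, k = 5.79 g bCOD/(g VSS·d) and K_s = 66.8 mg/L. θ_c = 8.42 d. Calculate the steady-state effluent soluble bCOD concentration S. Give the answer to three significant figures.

From the Monod/SRT balance for a CMAS, S = K_s·(1+k_d θ_c)/[θ_c·(Y k − k_d) − 1] = 66.8 × (1 + 0.104 × 8.42) / [8.42 × (0.500 × 5.79 − 0.104) − 1] = 125.3 / 22.50 = 5.569 mg/L.

S ≈ 5.57 mg/L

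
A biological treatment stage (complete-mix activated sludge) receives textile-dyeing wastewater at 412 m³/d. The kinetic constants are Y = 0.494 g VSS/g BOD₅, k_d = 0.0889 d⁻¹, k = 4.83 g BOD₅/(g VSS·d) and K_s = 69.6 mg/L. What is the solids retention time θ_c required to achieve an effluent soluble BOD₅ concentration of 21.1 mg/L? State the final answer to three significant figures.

θ_c ≈ 2.15 d

From 1/θ_c = Y·k·S/(K_s + S) − k_d: Y·k·S/(K_s+S) = 0.494 × 4.83 × 21.1 / (69.6 + 21.1) = 0.5551 d⁻¹.
Then 1/θ_c = μ − k_d = 0.5551 − 0.0889 = 0.4662 d⁻¹, giving θ_c = 2.145 d.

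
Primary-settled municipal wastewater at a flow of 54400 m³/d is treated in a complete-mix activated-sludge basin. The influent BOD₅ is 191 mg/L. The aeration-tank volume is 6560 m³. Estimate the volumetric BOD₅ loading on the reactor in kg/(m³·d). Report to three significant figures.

Volumetric loading L_v = Q·S₀ / V = 54400 × 191 g/m³ / 6560 m³ = 1584 g/(m³·d) = 1.584 kg BOD₅/(m³·d).

L_v ≈ 1.58 kg BOD₅/(m³·d)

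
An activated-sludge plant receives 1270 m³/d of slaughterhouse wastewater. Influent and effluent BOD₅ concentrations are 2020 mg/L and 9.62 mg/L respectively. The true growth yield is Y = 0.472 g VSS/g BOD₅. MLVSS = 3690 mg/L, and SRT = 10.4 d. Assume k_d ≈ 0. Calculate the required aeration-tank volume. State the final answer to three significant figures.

V ≈ 3400 m³

Biomass mass balance (decay neglected): V·X = Y·Q·(S₀ − S)·θ_c, so V = 0.472 × 1270 × (2020 − 9.62) × 10.4 / 3690 = 3396 m³.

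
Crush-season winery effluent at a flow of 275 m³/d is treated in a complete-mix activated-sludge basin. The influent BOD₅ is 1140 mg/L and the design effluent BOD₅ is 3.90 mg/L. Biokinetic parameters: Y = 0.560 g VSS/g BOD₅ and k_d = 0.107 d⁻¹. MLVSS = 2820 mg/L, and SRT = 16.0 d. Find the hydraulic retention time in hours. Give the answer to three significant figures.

From the SRT design equation V = Y Q (S₀−S) θ_c / [X (1 + k_d θ_c)] = 0.560 × 275 × (1140 − 3.90) × 16.0 / [2820 × (1 + 0.107 × 16.0)] = 2.8×10^6 / 7648 = 366.0 m³.
Hydraulic retention time τ = V/Q = 366.0 / 275 = 1.331 d = 31.94 h.

τ ≈ 31.9 h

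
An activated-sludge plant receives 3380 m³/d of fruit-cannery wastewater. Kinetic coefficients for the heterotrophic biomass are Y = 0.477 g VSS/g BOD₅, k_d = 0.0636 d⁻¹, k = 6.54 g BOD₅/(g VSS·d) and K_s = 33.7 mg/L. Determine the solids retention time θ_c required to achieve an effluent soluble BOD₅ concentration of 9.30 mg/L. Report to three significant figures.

θ_c ≈ 1.64 d

At the target effluent, Y k S/(K_s+S) = 0.477×6.54×9.30/43.00 = 0.6747 d⁻¹.
θ_c = 1/(μ − k_d) = 1/(0.6747 − 0.0636) = 1/0.6111 = 1.636 d.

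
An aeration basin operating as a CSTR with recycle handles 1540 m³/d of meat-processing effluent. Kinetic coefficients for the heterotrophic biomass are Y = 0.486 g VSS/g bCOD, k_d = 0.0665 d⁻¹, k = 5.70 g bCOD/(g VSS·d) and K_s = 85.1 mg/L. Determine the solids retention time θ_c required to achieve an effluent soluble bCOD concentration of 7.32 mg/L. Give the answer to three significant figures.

θ_c ≈ 6.54 d

From 1/θ_c = Y·k·S/(K_s + S) − k_d: Y·k·S/(K_s+S) = 0.486 × 5.70 × 7.32 / (85.1 + 7.32) = 0.2194 d⁻¹.
Then 1/θ_c = μ − k_d = 0.2194 − 0.0665 = 0.1529 d⁻¹, giving θ_c = 6.540 d.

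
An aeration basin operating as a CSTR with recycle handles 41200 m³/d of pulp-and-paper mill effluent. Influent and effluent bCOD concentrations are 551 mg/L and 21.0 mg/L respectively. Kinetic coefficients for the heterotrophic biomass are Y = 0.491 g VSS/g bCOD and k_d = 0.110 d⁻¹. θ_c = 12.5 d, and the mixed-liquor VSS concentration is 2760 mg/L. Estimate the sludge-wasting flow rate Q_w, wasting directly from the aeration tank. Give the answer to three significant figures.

Steady-state biomass mass balance: V·X·(1 + k_d·θ_c) = Y·Q·(S₀ − S)·θ_c, so V = 0.491 × 41200 × (551 − 21.0) × 12.5 / [2760 × (1 + 0.110 × 12.5)] = 1.34×10^8 / 6555 = 20445 m³.
With mixed-liquor wasting, θ_c = V/Q_w, so Q_w = V/θ_c = 20445/12.5 = 1636 m³/d.

Q_w ≈ 1640 m³/d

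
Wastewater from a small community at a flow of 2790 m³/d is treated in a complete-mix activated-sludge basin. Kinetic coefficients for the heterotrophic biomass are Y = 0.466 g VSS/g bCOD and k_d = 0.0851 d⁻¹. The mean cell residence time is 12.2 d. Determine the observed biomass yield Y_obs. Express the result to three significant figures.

Y_obs ≈ 0.229 g VSS/g bCOD

Y_obs = Y / (1 + k_d θ_c) = 0.466 / (1 + 0.0851 × 12.2) = 0.466 / 2.038 = 0.2286.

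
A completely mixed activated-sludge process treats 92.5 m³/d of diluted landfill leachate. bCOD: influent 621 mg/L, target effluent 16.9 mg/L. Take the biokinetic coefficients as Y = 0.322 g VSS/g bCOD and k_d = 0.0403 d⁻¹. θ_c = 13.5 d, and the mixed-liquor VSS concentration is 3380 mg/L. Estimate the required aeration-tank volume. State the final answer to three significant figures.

Steady-state biomass mass balance: V·X·(1 + k_d·θ_c) = Y·Q·(S₀ − S)·θ_c, so V = 0.322 × 92.5 × (621 − 16.9) × 13.5 / [3380 × (1 + 0.0403 × 13.5)] = 2.43×10^5 / 5219 = 46.54 m³.

V ≈ 46.5 m³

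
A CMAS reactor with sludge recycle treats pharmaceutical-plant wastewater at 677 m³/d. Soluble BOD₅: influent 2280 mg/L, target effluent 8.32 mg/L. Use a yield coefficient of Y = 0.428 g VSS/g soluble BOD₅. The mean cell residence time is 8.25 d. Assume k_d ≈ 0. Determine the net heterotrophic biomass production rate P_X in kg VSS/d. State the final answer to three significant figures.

Since k_d ≈ 0, Y_obs = Y = 0.428 g VSS/g soluble BOD₅.
Substrate removed = Q·(S₀ − S) = 677 m³/d × (2280 − 8.32) g/m³ = 1.54×10^6 g/d = 1538 kg/d.
Biomass produced: P_X = Y_obs·Q·ΔS = 0.4280 × 1538 ≈ 658.2 kg VSS/d.

P_X ≈ 658 kg VSS/d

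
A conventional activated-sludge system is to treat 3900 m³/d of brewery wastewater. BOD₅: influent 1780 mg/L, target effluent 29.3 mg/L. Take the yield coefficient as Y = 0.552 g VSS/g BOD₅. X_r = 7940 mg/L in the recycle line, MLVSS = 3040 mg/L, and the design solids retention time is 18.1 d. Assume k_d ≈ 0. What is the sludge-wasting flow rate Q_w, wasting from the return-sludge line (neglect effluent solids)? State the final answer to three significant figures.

Biomass mass balance (decay neglected): V·X = Y·Q·(S₀ − S)·θ_c, so V = 0.552 × 3900 × (1780 − 29.3) × 18.1 / 3040 = 22440 m³.
θ_c = V·X/(Q_w·X_r) when wasting from the recycle, so Q_w = V·X/(θ_c·X_r) = 22440 × 3040 / (18.1 × 7940) = 474.7 m³/d.

Q_w ≈ 475 m³/d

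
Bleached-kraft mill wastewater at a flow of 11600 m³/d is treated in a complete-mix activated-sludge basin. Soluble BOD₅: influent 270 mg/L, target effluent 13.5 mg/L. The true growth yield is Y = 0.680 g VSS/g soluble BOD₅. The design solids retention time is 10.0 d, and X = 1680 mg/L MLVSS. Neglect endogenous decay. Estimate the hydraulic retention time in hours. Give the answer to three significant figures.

Biomass mass balance (decay neglected): V·X = Y·Q·(S₀ − S)·θ_c, so V = 0.680 × 11600 × (270 − 13.5) × 10.0 / 1680 = 12043 m³.
HRT = V/Q = 12043 m³ / 11600 m³·d⁻¹ = 1.038 d × 24 = 24.92 h.

τ ≈ 24.9 h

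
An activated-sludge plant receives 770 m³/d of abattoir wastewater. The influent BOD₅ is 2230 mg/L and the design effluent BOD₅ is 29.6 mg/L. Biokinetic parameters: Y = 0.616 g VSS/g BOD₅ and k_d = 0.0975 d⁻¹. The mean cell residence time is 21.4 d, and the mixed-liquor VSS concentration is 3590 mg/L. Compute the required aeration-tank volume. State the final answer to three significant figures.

Steady-state biomass mass balance: V·X·(1 + k_d·θ_c) = Y·Q·(S₀ − S)·θ_c, so V = 0.616 × 770 × (2230 − 29.6) × 21.4 / [3590 × (1 + 0.0975 × 21.4)] = 2.23×10^7 / 11081 = 2016 m³.

V ≈ 2020 m³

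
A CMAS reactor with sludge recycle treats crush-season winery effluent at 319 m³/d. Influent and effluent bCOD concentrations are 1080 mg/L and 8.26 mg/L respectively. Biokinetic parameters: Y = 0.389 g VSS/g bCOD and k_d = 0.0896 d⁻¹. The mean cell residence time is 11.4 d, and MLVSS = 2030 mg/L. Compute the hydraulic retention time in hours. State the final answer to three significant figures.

Rearranging the biomass balance for a CMAS with decay, V = Y·Q·ΔS·θ_c / [X·(1+k_d θ_c)] = 0.389 × 319 × (1080 − 8.26) × 11.4 / [2030 × (1 + 0.0896 × 11.4)] = 1.52×10^6 / 4104 = 369.5 m³.
HRT = V/Q = 369.5 m³ / 319 m³·d⁻¹ = 1.158 d × 24 = 27.80 h.

τ ≈ 27.8 h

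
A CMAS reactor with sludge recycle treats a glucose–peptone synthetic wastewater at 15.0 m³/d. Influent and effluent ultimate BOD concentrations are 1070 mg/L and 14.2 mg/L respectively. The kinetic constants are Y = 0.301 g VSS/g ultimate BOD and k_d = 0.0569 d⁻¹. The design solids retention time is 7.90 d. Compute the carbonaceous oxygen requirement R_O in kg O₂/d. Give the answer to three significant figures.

R_O ≈ 11.2 kg O₂/d

The observed yield is Y_obs = Y/(1 + k_d·θ_c) = 0.301 / (1 + 0.0569 × 7.90) = 0.301 / 1.450 = 0.2077 g VSS per g ultimate BOD removed.
Q·(S₀ − S) = 15.0 × (1070 − 14.2) × 10⁻³ = 15.84 kg/d removed.
Net sludge production P_X = 0.2077 × 15.84 = 3.289 kg VSS/d.
R_O = Q·ΔS − 1.42 P_X = 15.84 − 4.670 = 11.17 kg O₂/d.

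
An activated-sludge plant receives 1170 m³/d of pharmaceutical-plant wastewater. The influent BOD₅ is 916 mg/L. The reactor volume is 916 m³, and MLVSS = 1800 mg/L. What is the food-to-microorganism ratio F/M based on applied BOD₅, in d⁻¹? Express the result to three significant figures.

F/M ≈ 0.650 d⁻¹

F/M = applied load / biomass = Q·S₀/(V·X) = 1170 × 916 / (916.0 × 1800) = 0.6500 d⁻¹.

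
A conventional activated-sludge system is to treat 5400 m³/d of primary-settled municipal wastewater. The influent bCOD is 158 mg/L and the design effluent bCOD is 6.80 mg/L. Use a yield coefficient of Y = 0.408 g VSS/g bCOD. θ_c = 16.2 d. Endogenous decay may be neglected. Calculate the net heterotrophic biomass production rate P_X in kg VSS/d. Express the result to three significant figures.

P_X ≈ 333 kg VSS/d

Since k_d ≈ 0, Y_obs = Y = 0.408 g VSS/g bCOD.
Q·(S₀ − S) = 5400 × (158 − 6.80) × 10⁻³ = 816.5 kg/d removed.
So the net sludge growth is P_X = 0.4080 × 816.5 = 333.1 kg VSS/d.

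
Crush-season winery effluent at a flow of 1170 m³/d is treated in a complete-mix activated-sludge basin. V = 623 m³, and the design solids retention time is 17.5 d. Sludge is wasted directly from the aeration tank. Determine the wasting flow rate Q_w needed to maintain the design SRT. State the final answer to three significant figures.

For wasting at MLVSS concentration, Q_w = V/θ_c = 623.0/17.5 = 35.60 m³/d.

Q_w ≈ 35.6 m³/d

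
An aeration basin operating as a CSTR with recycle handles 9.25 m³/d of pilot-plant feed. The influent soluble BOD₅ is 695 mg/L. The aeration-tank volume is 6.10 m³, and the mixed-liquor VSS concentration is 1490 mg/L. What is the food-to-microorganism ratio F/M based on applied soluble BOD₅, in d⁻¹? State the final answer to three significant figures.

F/M ≈ 0.707 d⁻¹

Food-to-microorganism ratio F/M = Q S₀ / (V X) = 9.25 × 695 / (6.100 × 1490) = 0.7073 d⁻¹.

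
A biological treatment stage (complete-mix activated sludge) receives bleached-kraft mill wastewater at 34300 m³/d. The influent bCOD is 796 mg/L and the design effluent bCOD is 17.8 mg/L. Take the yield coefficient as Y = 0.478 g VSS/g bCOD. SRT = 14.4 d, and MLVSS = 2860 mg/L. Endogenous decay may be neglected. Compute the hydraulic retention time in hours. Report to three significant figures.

Biomass mass balance (decay neglected): V·X = Y·Q·(S₀ − S)·θ_c, so V = 0.478 × 34300 × (796 − 17.8) × 14.4 / 2860 = 64241 m³.
Hydraulic retention time τ = V/Q = 64241 / 34300 = 1.873 d = 44.95 h.

τ ≈ 44.9 h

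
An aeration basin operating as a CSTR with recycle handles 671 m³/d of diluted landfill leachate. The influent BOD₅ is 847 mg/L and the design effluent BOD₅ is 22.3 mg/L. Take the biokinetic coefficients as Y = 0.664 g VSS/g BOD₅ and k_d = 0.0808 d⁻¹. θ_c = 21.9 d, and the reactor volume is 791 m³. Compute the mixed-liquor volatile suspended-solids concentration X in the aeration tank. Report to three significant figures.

X ≈ 3670 mg/L

Solving the biomass balance for X: X = Y Q (S₀−S) θ_c / [V (1+k_d θ_c)] = 0.664 × 671 × (847 − 22.3) × 21.9 / [791 × (1 + 0.0808 × 21.9)] = 3673 mg/L.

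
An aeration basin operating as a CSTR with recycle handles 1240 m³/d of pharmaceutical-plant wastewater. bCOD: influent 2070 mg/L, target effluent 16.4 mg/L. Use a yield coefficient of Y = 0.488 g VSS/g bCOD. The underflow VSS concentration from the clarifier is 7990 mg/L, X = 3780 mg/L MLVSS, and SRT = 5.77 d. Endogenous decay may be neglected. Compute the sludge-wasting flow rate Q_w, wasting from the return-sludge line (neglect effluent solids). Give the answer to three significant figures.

Q_w ≈ 156 m³/d

V·X = Y·Q·ΔS·θ_c gives V = 0.488 × 1240 × (2070 − 16.4) × 5.77 / 3780 = 1897 m³.
θ_c = V·X/(Q_w·X_r) when wasting from the recycle, so Q_w = V·X/(θ_c·X_r) = 1897 × 3780 / (5.77 × 7990) = 155.5 m³/d.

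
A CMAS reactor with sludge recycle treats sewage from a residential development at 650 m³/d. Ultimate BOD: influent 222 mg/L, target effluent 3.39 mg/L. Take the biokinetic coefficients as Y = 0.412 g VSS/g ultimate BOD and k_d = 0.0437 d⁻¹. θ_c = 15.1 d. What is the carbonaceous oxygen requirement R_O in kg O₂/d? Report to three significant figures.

The observed yield is Y_obs = Y/(1 + k_d·θ_c) = 0.412 / (1 + 0.0437 × 15.1) = 0.412 / 1.660 = 0.2482 g VSS per g ultimate BOD removed.
Mass of ultimate BOD removed per day: Q(S₀ − S) = 650 × 218.6 g/m³ = 142.1 kg/d.
Biomass synthesised: P_X = Y_obs × 142.1 = 35.27 kg VSS/d.
R_O = Q·(S₀ − S) − 1.42·P_X = 142.1 − 1.42 × 35.27 = 92.01 kg O₂/d.

R_O ≈ 92.0 kg O₂/d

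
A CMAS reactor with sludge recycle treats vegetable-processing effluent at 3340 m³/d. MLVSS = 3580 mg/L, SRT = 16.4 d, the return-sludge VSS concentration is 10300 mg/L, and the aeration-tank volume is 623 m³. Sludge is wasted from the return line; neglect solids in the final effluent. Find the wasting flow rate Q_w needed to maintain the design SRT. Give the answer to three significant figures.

Q_w = (V·X)/(θ_c X_r) = 623.0 × 3580 / (16.4 × 10300) = 13.20 m³/d.

Q_w ≈ 13.2 m³/d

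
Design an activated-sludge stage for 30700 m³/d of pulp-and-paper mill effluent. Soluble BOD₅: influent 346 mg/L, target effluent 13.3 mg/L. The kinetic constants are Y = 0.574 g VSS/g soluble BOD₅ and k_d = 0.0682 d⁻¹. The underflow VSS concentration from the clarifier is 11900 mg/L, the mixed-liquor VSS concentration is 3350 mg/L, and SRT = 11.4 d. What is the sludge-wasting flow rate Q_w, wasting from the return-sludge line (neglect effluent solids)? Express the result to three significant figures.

Steady-state biomass mass balance: V·X·(1 + k_d·θ_c) = Y·Q·(S₀ − S)·θ_c, so V = 0.574 × 30700 × (346 − 13.3) × 11.4 / [3350 × (1 + 0.0682 × 11.4)] = 6.68×10^7 / 5955 = 11224 m³.
Wasting from the return line (neglecting effluent solids): Q_w = V·X / (θ_c·X_r) = 11224 × 3350 / (11.4 × 11900) = 277.2 m³/d.

Q_w ≈ 277 m³/d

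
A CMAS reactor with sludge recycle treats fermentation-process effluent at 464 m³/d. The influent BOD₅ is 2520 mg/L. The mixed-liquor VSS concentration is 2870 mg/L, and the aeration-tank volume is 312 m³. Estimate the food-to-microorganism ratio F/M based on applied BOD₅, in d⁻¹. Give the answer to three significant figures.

F/M ≈ 1.31 d⁻¹

Food-to-microorganism ratio F/M = Q S₀ / (V X) = 464 × 2520 / (312.0 × 2870) = 1.306 d⁻¹.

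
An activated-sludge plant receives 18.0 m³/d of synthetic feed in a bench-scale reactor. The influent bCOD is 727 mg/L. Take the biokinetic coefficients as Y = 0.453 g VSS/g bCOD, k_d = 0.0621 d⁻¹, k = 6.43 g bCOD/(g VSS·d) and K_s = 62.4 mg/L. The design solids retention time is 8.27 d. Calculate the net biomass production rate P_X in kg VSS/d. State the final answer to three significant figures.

From the Monod/SRT balance for a CMAS, S = K_s·(1+k_d θ_c)/[θ_c·(Y k − k_d) − 1] = 62.4 × (1 + 0.0621 × 8.27) / [8.27 × (0.453 × 6.43 − 0.0621) − 1] = 94.45 / 22.58 = 4.184 mg/L.
Correct the yield for decay: Y_obs = Y/(1 + k_d θ_c) = 0.453 / (1 + 0.0621 × 8.27) = 0.453 / 1.514 = 0.2993.
ΔS = 727 − 4.18 = 722.8 mg/L, so the substrate removal rate is 18.0 × 722.8/1000 = 13.01 kg bCOD/d.
P_X = Y_obs · Q(S₀ − S) = 0.2993 × 13.01 = 3.894 kg VSS/d.

P_X ≈ 3.89 kg VSS/d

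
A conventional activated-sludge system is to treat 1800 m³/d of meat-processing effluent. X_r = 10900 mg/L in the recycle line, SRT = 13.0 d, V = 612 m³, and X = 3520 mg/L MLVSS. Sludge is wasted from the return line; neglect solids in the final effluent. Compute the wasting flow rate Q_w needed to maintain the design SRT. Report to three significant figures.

Q_w ≈ 15.2 m³/d

Wasting from the return line (neglecting effluent solids): Q_w = V·X / (θ_c·X_r) = 612.0 × 3520 / (13.0 × 10900) = 15.20 m³/d.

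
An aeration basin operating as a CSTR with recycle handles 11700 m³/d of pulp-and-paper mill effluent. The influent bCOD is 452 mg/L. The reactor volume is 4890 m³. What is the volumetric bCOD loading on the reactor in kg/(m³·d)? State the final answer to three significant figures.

Volumetric loading L_v = Q·S₀ / V = 11700 × 452 g/m³ / 4890 m³ = 1081 g/(m³·d) = 1.081 kg bCOD/(m³·d).

L_v ≈ 1.08 kg bCOD/(m³·d)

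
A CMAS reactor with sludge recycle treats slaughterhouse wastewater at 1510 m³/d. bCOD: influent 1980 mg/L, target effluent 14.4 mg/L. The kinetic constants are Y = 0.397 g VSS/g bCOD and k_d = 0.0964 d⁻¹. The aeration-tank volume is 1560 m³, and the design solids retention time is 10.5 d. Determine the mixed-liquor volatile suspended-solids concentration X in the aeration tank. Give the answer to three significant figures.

X ≈ 3940 mg/L

From V·X·(1 + k_d·θ_c) = Y·Q·(S₀ − S)·θ_c: X = 0.397 × 1510 × (1980 − 14.4) × 10.5 / [1560 × (1 + 0.0964 × 10.5)] = 3941 mg/L.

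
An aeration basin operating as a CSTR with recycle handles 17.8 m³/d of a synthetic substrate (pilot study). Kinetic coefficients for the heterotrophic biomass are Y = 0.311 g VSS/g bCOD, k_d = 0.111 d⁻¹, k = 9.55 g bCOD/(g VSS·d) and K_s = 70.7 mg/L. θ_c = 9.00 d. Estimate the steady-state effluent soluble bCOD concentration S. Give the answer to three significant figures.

S ≈ 5.71 mg/L

Effluent substrate depends only on kinetics and SRT: S = K_s(1 + k_d θ_c) / [θ_c(Yk − k_d) − 1] = 70.7 × (1 + 0.111 × 9.00) / [9.00 × (0.311 × 9.55 − 0.111) − 1] = 141.3 / 24.73 = 5.715 mg/L.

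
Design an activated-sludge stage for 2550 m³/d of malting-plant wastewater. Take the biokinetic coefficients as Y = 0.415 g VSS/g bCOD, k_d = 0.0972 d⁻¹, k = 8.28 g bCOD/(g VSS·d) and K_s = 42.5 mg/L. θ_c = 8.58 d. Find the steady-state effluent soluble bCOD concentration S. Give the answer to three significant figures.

S ≈ 2.82 mg/L

For a completely mixed reactor with recycle the Lawrence–McCarty relation gives S = K_s·(1 + k_d·θ_c) / [θ_c·(Y·k − k_d) − 1] = 42.5 × (1 + 0.0972 × 8.58) / [8.58 × (0.415 × 8.28 − 0.0972) − 1] = 77.94 / 27.65 = 2.819 mg/L.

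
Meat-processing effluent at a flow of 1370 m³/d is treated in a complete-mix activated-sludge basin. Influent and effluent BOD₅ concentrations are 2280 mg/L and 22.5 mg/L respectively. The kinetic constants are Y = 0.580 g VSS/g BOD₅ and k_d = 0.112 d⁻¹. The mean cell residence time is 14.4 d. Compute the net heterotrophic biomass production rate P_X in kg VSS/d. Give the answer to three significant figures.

P_X ≈ 687 kg VSS/d

The observed yield is Y_obs = Y/(1 + k_d·θ_c) = 0.580 / (1 + 0.112 × 14.4) = 0.580 / 2.613 = 0.2220 g VSS per g BOD₅ removed.
Mass of BOD₅ removed per day: Q(S₀ − S) = 1370 × 2258 g/m³ = 3093 kg/d.
So the net sludge growth is P_X = 0.2220 × 3093 = 686.5 kg VSS/d.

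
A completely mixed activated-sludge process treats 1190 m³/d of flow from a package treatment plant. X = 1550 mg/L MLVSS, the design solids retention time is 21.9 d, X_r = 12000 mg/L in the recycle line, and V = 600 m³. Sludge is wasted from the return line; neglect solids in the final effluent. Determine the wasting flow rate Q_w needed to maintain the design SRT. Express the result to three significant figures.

θ_c = V·X/(Q_w·X_r) when wasting from the recycle, so Q_w = V·X/(θ_c·X_r) = 600.0 × 1550 / (21.9 × 12000) = 3.539 m³/d.

Q_w ≈ 3.54 m³/d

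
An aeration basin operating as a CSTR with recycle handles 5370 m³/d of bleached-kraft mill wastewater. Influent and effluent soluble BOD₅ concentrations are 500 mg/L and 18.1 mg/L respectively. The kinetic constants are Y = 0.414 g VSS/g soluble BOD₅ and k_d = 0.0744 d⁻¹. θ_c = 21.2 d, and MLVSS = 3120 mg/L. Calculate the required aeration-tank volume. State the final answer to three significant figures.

V ≈ 2820 m³

From the SRT design equation V = Y Q (S₀−S) θ_c / [X (1 + k_d θ_c)] = 0.414 × 5370 × (500 − 18.1) × 21.2 / [3120 × (1 + 0.0744 × 21.2)] = 2.27×10^7 / 8041 = 2825 m³.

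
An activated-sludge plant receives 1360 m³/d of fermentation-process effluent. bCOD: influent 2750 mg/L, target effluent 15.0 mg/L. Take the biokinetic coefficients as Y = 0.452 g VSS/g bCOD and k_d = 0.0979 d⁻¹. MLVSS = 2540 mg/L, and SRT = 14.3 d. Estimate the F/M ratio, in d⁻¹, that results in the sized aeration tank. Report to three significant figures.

Steady-state biomass mass balance: V·X·(1 + k_d·θ_c) = Y·Q·(S₀ − S)·θ_c, so V = 0.452 × 1360 × (2750 − 15.0) × 14.3 / [2540 × (1 + 0.0979 × 14.3)] = 2.4×10^7 / 6096 = 3944 m³.
F/M = Q·S₀ / (V·X) = 1360 × 2750 / (3944 × 2540) = 0.3733 g bCOD·(g VSS·d)⁻¹.

F/M ≈ 0.373 d⁻¹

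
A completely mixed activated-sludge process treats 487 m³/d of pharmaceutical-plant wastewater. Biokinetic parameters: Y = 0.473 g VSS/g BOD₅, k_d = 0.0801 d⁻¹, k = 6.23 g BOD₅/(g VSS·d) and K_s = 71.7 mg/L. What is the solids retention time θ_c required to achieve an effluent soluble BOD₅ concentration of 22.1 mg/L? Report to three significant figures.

From 1/θ_c = Y·k·S/(K_s + S) − k_d: Y·k·S/(K_s+S) = 0.473 × 6.23 × 22.1 / (71.7 + 22.1) = 0.6943 d⁻¹.
θ_c = 1/(μ − k_d) = 1/(0.6943 − 0.0801) = 1/0.6142 = 1.628 d.

θ_c ≈ 1.63 d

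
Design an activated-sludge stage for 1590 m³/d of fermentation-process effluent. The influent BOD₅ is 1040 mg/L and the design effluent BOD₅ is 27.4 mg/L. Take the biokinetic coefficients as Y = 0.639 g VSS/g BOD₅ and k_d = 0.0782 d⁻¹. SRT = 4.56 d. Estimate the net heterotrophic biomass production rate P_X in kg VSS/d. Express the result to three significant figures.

P_X ≈ 758 kg VSS/d

Y_obs = Y / (1 + k_d θ_c) = 0.639 / (1 + 0.0782 × 4.56) = 0.639 / 1.357 = 0.4710.
Mass of BOD₅ removed per day: Q(S₀ − S) = 1590 × 1013 g/m³ = 1610 kg/d.
Net biomass production P_X = Y_obs × Q·(S₀ − S) = 0.4710 × 1610 = 758.4 kg VSS/d.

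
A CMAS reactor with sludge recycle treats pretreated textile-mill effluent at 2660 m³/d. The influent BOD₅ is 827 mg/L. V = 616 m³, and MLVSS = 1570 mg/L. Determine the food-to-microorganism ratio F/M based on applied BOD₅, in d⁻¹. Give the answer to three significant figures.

F/M ≈ 2.27 d⁻¹

F/M = Q·S₀ / (V·X) = 2660 × 827 / (616.0 × 1570) = 2.275 g BOD₅·(g VSS·d)⁻¹.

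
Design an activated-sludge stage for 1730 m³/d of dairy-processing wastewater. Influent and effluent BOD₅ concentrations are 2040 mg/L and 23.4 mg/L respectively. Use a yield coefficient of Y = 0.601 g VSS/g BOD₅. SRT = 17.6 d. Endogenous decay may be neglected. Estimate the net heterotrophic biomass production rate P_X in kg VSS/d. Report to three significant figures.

With endogenous decay neglected, the observed yield equals the true yield: Y_obs = Y = 0.601 g VSS/g BOD₅.
Mass of BOD₅ removed per day: Q(S₀ − S) = 1730 × 2017 g/m³ = 3489 kg/d.
P_X = Y_obs · Q(S₀ − S) = 0.6010 × 3489 = 2097 kg VSS/d.

P_X ≈ 2100 kg VSS/d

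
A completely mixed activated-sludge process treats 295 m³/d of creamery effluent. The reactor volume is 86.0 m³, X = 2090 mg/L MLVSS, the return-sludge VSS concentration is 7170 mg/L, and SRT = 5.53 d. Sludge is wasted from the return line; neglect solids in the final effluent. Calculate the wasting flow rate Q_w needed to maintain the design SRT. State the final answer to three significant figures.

Q_w = (V·X)/(θ_c X_r) = 86.00 × 2090 / (5.53 × 7170) = 4.533 m³/d.

Q_w ≈ 4.53 m³/d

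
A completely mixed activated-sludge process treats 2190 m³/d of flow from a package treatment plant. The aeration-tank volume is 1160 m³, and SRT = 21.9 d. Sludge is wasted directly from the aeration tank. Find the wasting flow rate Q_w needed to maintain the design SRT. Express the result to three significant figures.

With mixed-liquor wasting, θ_c = V/Q_w, so Q_w = V/θ_c = 1160/21.9 = 52.97 m³/d.

Q_w ≈ 53.0 m³/d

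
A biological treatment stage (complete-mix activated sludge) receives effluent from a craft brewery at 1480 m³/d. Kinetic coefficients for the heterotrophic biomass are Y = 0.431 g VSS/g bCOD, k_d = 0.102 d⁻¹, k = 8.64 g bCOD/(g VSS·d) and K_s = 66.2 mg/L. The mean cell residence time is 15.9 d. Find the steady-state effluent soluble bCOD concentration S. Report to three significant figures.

S ≈ 3.07 mg/L

For a completely mixed reactor with recycle the Lawrence–McCarty relation gives S = K_s·(1 + k_d·θ_c) / [θ_c·(Y·k − k_d) − 1] = 66.2 × (1 + 0.102 × 15.9) / [15.9 × (0.431 × 8.64 − 0.102) − 1] = 173.6 / 56.59 = 3.067 mg/L.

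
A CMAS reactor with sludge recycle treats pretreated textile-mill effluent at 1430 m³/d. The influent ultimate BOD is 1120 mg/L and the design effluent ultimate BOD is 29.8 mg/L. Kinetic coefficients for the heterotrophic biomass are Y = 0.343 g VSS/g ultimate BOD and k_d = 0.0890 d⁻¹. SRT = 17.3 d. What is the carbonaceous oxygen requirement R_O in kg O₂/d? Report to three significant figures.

R_O ≈ 1260 kg O₂/d

The observed yield is Y_obs = Y/(1 + k_d·θ_c) = 0.343 / (1 + 0.0890 × 17.3) = 0.343 / 2.540 = 0.1351 g VSS per g ultimate BOD removed.
Mass of ultimate BOD removed per day: Q(S₀ − S) = 1430 × 1090 g/m³ = 1559 kg/d.
Net sludge production P_X = 0.1351 × 1559 = 210.5 kg VSS/d.
R_O = Q·(S₀ − S) − 1.42·P_X = 1559 − 1.42 × 210.5 = 1260 kg O₂/d.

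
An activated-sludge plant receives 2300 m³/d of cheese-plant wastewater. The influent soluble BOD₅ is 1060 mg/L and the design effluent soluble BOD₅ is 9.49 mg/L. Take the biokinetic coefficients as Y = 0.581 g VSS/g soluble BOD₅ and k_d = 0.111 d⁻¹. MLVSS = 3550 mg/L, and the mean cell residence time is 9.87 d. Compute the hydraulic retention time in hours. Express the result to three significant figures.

From the SRT design equation V = Y Q (S₀−S) θ_c / [X (1 + k_d θ_c)] = 0.581 × 2300 × (1060 − 9.49) × 9.87 / [3550 × (1 + 0.111 × 9.87)] = 1.39×10^7 / 7439 = 1862 m³.
Hydraulic retention time τ = V/Q = 1862 / 2300 = 0.8098 d = 19.43 h.

τ ≈ 19.4 h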